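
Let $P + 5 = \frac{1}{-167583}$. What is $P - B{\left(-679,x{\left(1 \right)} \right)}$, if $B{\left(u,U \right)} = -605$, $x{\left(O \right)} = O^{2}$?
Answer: $\frac{100549799}{167583} \approx 600.0$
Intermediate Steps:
$P = - \frac{837916}{167583}$ ($P = -5 + \frac{1}{-167583} = -5 - \frac{1}{167583} = - \frac{837916}{167583} \approx -5.0$)
$P - B{\left(-679,x{\left(1 \right)} \right)} = - \frac{837916}{167583} - -605 = - \frac{837916}{167583} + 605 = \frac{100549799}{167583}$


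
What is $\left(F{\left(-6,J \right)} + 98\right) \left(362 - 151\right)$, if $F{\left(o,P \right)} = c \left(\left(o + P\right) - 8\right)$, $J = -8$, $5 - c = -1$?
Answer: $-7174$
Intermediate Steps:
$c = 6$ ($c = 5 - -1 = 5 + 1 = 6$)
$F{\left(o,P \right)} = -48 + 6 P + 6 o$ ($F{\left(o,P \right)} = 6 \left(\left(o + P\right) - 8\right) = 6 \left(\left(P + o\right) - 8\right) = 6 \left(-8 + P + o\right) = -48 + 6 P + 6 o$)
$\left(F{\left(-6,J \right)} + 98\right) \left(362 - 151\right) = \left(\left(-48 + 6 \left(-8\right) + 6 \left(-6\right)\right) + 98\right) \left(362 - 151\right) = \left(\left(-48 - 48 - 36\right) + 98\right) 211 = \left(-132 + 98\right) 211 = \left(-34\right) 211 = -7174$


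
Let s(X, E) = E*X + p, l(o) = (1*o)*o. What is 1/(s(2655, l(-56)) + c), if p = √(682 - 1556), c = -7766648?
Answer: 279716/156482081749 - I*√874/312964163498 ≈ 1.7875e-6 - 9.4463e-11*I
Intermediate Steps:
l(o) = o² (l(o) = o*o = o²)
p = I*√874 (p = √(-874) = I*√874 ≈ 29.563*I)
s(X, E) = I*√874 + E*X (s(X, E) = E*X + I*√874 = I*√874 + E*X)
1/(s(2655, l(-56)) + c) = 1/((I*√874 + (-56)²*2655) - 7766648) = 1/((I*√874 + 3136*2655) - 7766648) = 1/((I*√874 + 8326080) - 7766648) = 1/((8326080 + I*√874) - 7766648) = 1/(559432 + I*√874)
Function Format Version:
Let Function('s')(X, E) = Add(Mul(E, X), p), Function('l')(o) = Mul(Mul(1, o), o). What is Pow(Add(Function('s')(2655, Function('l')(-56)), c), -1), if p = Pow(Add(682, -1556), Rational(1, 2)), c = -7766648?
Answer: Add(Rational(279716, 156482081749), Mul(Rational(-1, 312964163498), I, Pow(874, Rational(1, 2)))) ≈ Add(1.7875e-6, Mul(-9.4463e-11, I))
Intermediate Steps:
Function('l')(o) = Pow(o, 2) (Function('l')(o) = Mul(o, o) = Pow(o, 2))
p = Mul(I, Pow(874, Rational(1, 2))) (p = Pow(-874, Rational(1, 2)) = Mul(I, Pow(874, Rational(1, 2))) ≈ Mul(29.563, I))
Function('s')(X, E) = Add(Mul(I, Pow(874, Rational(1, 2))), Mul(E, X)) (Function('s')(X, E) = Add(Mul(E, X), Mul(I, Pow(874, Rational(1, 2)))) = Add(Mul(I, Pow(874, Rational(1, 2))), Mul(E, X)))
Pow(Add(Function('s')(2655, Function('l')(-56)), c), -1) = Pow(Add(Add(Mul(I, Pow(874, Rational(1, 2))), Mul(Pow(-56, 2), 2655)), -7766648), -1) = Pow(Add(Add(Mul(I, Pow(874, Rational(1, 2))), Mul(3136, 2655)), -7766648), -1) = Pow(Add(Add(Mul(I, Pow(874, Rational(1, 2))), 8326080), -7766648), -1) = Pow(Add(Add(8326080, Mul(I, Pow(874, Rational(1, 2)))), -7766648), -1) = Pow(Add(559432, Mul(I, Pow(874, Rational(1, 2)))), -1)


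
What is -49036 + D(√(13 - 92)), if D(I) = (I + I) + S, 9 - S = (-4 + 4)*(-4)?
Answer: -49027 + 2*I*√79 ≈ -49027.0 + 17.776*I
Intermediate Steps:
S = 9 (S = 9 - (-4 + 4)*(-4) = 9 - 0*(-4) = 9 - 1*0 = 9 + 0 = 9)
D(I) = 9 + 2*I (D(I) = (I + I) + 9 = 2*I + 9 = 9 + 2*I)
-49036 + D(√(13 - 92)) = -49036 + (9 + 2*√(13 - 92)) = -49036 + (9 + 2*√(-79)) = -49036 + (9 + 2*(I*√79)) = -49036 + (9 + 2*I*√79) = -49027 + 2*I*√79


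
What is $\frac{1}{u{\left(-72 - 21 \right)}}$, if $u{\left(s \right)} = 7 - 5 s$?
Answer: $\frac{1}{472} \approx 0.0021186$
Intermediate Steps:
$\frac{1}{u{\left(-72 - 21 \right)}} = \frac{1}{7 - 5 \left(-72 - 21\right)} = \frac{1}{7 - -465} = \frac{1}{7 + 465} = \frac{1}{472}$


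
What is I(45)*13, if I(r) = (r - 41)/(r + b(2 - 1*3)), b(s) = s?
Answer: 13/11 ≈ 1.1818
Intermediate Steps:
I(r) = (-41 + r)/(-1 + r) (I(r) = (r - 41)/(r + (2 - 1*3)) = (-41 + r)/(r + (2 - 3)) = (-41 + r)/(r - 1) = (-41 + r)/(-1 + r))
I(45)*13 = ((-41 + 45)/(-1 + 45))*13 = (4/44)*13 = ((1/44)*4)*13 = (1/11)*13 = 13/11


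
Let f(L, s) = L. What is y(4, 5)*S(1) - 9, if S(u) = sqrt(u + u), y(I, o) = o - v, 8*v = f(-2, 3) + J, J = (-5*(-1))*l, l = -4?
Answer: -9 + 31*sqrt(2)/4 ≈ 1.9602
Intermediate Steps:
J = -20 (J = -5*(-1)*(-4) = 5*(-4) = -20)
v = -11/4 (v = (-2 - 20)/8 = (1/8)*(-22) = -11/4 ≈ -2.7500)
y(I, o) = 11/4 + o (y(I, o) = o - 1*(-11/4) = o + 11/4 = 11/4 + o)
S(u) = sqrt(2)*sqrt(u) (S(u) = sqrt(2*u) = sqrt(2)*sqrt(u))
y(4, 5)*S(1) - 9 = (11/4 + 5)*(sqrt(2)*sqrt(1)) - 9 = 31*(sqrt(2)*1)/4 - 9 = 31*sqrt(2)/4 - 9 = -9 + 31*sqrt(2)/4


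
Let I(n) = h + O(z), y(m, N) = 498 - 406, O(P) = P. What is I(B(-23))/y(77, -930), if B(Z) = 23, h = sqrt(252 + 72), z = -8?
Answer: 5/46 ≈ 0.10870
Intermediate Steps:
h = 18 (h = sqrt(324) = 18)
y(m, N) = 92
I(n) = 10 (I(n) = 18 - 8 = 10)
I(B(-23))/y(77, -930) = 10/92 = 10*(1/92) = 5/46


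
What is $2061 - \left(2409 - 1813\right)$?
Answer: $1465$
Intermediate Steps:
$2061 - \left(2409 - 1813\right) = 2061 - 596 = 1465$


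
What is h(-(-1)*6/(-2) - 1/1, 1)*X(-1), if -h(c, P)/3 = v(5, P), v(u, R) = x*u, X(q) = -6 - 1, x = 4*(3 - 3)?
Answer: 0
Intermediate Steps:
x = 0 (x = 4*0 = 0)
X(q) = -7
v(u, R) = 0 (v(u, R) = 0*u = 0)
h(c, P) = 0 (h(c, P) = -3*0 = 0)
h(-(-1)*6/(-2) - 1/1, 1)*X(-1) = 0*(-7) = 0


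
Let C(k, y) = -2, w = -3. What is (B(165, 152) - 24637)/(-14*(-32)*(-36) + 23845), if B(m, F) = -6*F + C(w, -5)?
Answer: -25551/7717 ≈ -3.3110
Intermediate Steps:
B(m, F) = -2 - 6*F (B(m, F) = -6*F - 2 = -2 - 6*F)
(B(165, 152) - 24637)/(-14*(-32)*(-36) + 23845) = ((-2 - 6*152) - 24637)/(-14*(-32)*(-36) + 23845) = ((-2 - 912) - 24637)/(448*(-36) + 23845) = (-914 - 24637)/(-16128 + 23845) = -25551/7717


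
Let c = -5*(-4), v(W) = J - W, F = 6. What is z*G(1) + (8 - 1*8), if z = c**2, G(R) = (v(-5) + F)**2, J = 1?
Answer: 57600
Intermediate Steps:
v(W) = 1 - W
c = 20
G(R) = 144 (G(R) = ((1 - 1*(-5)) + 6)**2 = ((1 + 5) + 6)**2 = (6 + 6)**2 = 12**2 = 144)
z = 400 (z = 20**2 = 400)
z*G(1) + (8 - 1*8) = 400*144 + (8 - 1*8) = 57600 + (8 - 8) = 57600 + 0 = 57600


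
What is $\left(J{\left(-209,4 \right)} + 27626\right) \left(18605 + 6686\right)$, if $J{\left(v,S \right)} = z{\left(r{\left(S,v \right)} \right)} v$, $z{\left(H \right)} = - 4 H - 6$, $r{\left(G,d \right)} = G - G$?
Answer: $730404080$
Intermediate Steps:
$r{\left(G,d \right)} = 0$
$z{\left(H \right)} = -6 - 4 H$ ($z{\left(H \right)} = - 4 H - 6 = -6 - 4 H$)
$J{\left(v,S \right)} = - 6 v$ ($J{\left(v,S \right)} = \left(-6 - 0\right) v = \left(-6 + 0\right) v = - 6 v$)
$\left(J{\left(-209,4 \right)} + 27626\right) \left(18605 + 6686\right) = \left(\left(-6\right) \left(-209\right) + 27626\right) \left(18605 + 6686\right) = \left(1254 + 27626\right) 25291 = 28880 \cdot 25291 = 730404080$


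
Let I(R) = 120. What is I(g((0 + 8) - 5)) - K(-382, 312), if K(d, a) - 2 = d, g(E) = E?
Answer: 500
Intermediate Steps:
K(d, a) = 2 + d
I(g((0 + 8) - 5)) - K(-382, 312) = 120 - (2 - 382) = 120 - 1*(-380) = 120 + 380 = 500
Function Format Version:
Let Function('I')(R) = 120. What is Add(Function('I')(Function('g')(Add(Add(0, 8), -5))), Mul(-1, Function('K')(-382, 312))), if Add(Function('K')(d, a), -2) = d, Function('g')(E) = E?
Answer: 500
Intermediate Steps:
Function('K')(d, a) = Add(2, d)
Add(Function('I')(Function('g')(Add(Add(0, 8), -5))), Mul(-1, Function('K')(-382, 312))) = Add(120, Mul(-1, Add(2, -382))) = Add(120, Mul(-1, -380)) = Add(120, 380) = 500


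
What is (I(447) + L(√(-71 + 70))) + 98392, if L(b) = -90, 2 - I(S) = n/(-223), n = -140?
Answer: 21921652/223 ≈ 98303.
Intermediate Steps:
I(S) = 306/223 (I(S) = 2 - (-140)/(-223) = 2 - (-140)*(-1)/223 = 2 - 1*140/223 = 2 - 140/223 = 306/223)
(I(447) + L(√(-71 + 70))) + 98392 = (306/223 - 90) + 98392 = -19764/223 + 98392 = 21921652/223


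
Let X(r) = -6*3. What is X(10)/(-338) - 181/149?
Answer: -29248/25181 ≈ -1.1615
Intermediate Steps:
X(r) = -18
X(10)/(-338) - 181/149 = -18/(-338) - 181/149 = -18*(-1/338) - 181*1/149 = 9/169 - 181/149 = -29248/25181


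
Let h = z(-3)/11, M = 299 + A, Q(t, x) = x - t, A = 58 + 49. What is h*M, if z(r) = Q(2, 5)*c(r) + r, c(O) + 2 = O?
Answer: -7308/11 ≈ -664.36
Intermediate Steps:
A = 107
c(O) = -2 + O
M = 406 (M = 299 + 107 = 406)
z(r) = -6 + 4*r (z(r) = (5 - 1*2)*(-2 + r) + r = (5 - 2)*(-2 + r) + r = 3*(-2 + r) + r = (-6 + 3*r) + r = -6 + 4*r)
h = -18/11 (h = (-6 + 4*(-3))/11 = (-6 - 12)*(1/11) = -18*1/11 = -18/11 ≈ -1.6364)
h*M = -18/11*406 = -7308/11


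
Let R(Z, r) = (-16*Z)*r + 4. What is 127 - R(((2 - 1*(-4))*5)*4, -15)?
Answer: -28677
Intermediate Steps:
R(Z, r) = 4 - 16*Z*r (R(Z, r) = -16*Z*r + 4 = 4 - 16*Z*r)
127 - R(((2 - 1*(-4))*5)*4, -15) = 127 - (4 - 16*((2 - 1*(-4))*5)*4*(-15)) = 127 - (4 - 16*((2 + 4)*5)*4*(-15)) = 127 - (4 - 16*(6*5)*4*(-15)) = 127 - (4 - 16*30*4*(-15)) = 127 - (4 - 16*120*(-15)) = 127 - (4 + 28800) = 127 - 1*28804 = 127 - 28804 = -28677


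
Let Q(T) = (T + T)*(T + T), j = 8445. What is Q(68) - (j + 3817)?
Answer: 6234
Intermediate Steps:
Q(T) = 4*T² (Q(T) = (2*T)*(2*T) = 4*T²)
Q(68) - (j + 3817) = 4*68² - (8445 + 3817) = 4*4624 - 1*12262 = 18496 - 12262 = 6234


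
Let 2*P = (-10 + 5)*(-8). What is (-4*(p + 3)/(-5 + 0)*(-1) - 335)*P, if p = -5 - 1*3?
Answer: -6620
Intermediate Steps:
p = -8 (p = -5 - 3 = -8)
P = 20 (P = ((-10 + 5)*(-8))/2 = (-5*(-8))/2 = (½)*40 = 20)
(-4*(p + 3)/(-5 + 0)*(-1) - 335)*P = (-4*(-8 + 3)/(-5 + 0)*(-1) - 335)*20 = (-(-20)/(-5)*(-1) - 335)*20 = (-(-20)*(-1)/5*(-1) - 335)*20 = (-4*1*(-1) - 335)*20 = (-4*(-1) - 335)*20 = (4 - 335)*20 = -331*20 = -6620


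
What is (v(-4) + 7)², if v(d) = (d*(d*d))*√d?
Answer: (7 - 128*I)² ≈ -16335.0 - 1792.0*I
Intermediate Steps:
v(d) = d^(7/2) (v(d) = (d*d²)*√d = d³*√d = d^(7/2))
(v(-4) + 7)² = ((-4)^(7/2) + 7)² = (-128*I + 7)² = (7 - 128*I)²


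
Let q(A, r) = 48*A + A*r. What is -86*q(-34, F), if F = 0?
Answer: 140352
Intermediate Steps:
-86*q(-34, F) = -(-2924)*(48 + 0) = -(-2924)*48 = -86*(-1632) = 140352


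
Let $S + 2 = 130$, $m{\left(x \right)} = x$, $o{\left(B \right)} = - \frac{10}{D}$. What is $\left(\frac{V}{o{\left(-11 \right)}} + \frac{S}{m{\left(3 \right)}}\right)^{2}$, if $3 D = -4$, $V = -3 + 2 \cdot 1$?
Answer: $\frac{407044}{225} \approx 1809.1$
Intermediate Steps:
$V = -1$ ($V = -3 + 2 = -1$)
$D = - \frac{4}{3}$ ($D = \frac{1}{3} \left(-4\right) = - \frac{4}{3} \approx -1.3333$)
$o{\left(B \right)} = \frac{15}{2}$ ($o{\left(B \right)} = - \frac{10}{- \frac{4}{3}} = \left(-10\right) \left(- \frac{3}{4}\right) = \frac{15}{2}$)
$S = 128$ ($S = -2 + 130 = 128$)
$\left(\frac{V}{o{\left(-11 \right)}} + \frac{S}{m{\left(3 \right)}}\right)^{2} = \left(- \frac{1}{\frac{15}{2}} + \frac{128}{3}\right)^{2} = \left(\left(-1\right) \frac{2}{15} + 128 \cdot \frac{1}{3}\right)^{2} = \left(- \frac{2}{15} + \frac{128}{3}\right)^{2} = \left(\frac{638}{15}\right)^{2} = \frac{407044}{225}$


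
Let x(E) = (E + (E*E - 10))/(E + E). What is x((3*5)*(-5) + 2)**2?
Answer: 6880129/5329 ≈ 1291.1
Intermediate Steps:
x(E) = (-10 + E + E**2)/(2*E) (x(E) = (E + (E**2 - 10))/((2*E)) = (E + (-10 + E**2))*(1/(2*E)) = (-10 + E + E**2)*(1/(2*E)) = (-10 + E + E**2)/(2*E))
x((3*5)*(-5) + 2)**2 = ((-10 + ((3*5)*(-5) + 2)*(1 + ((3*5)*(-5) + 2)))/(2*((3*5)*(-5) + 2)))**2 = ((-10 + (15*(-5) + 2)*(1 + (15*(-5) + 2)))/(2*(15*(-5) + 2)))**2 = ((-10 + (-75 + 2)*(1 + (-75 + 2)))/(2*(-75 + 2)))**2 = ((1/2)*(-10 - 73*(1 - 73))/(-73))**2 = ((1/2)*(-1/73)*(-10 - 73*(-72)))**2 = ((1/2)*(-1/73)*(-10 + 5256))**2 = ((1/2)*(-1/73)*5246)**2 = (-2623/73)**2 = 6880129/5329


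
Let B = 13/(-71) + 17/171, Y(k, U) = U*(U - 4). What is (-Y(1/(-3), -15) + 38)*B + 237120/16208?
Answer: 22849684/647307 ≈ 35.300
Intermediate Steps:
Y(k, U) = U*(-4 + U)
B = -1016/12141 (B = 13*(-1/71) + 17*(1/171) = -13/71 + 17/171 = -1016/12141 ≈ -0.083683)
(-Y(1/(-3), -15) + 38)*B + 237120/16208 = (-(-15)*(-4 - 15) + 38)*(-1016/12141) + 237120/16208 = (-(-15)*(-19) + 38)*(-1016/12141) + 237120*(1/16208) = (-1*285 + 38)*(-1016/12141) + 14820/1013 = (-285 + 38)*(-1016/12141) + 14820/1013 = -247*(-1016/12141) + 14820/1013 = 13208/639 + 14820/1013 = 22849684/647307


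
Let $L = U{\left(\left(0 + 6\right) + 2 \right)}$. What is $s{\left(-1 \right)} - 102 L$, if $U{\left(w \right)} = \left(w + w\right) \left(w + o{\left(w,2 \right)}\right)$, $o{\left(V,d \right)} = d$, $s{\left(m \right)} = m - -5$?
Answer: $-16316$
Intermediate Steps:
$s{\left(m \right)} = 5 + m$ ($s{\left(m \right)} = m + 5 = 5 + m$)
$U{\left(w \right)} = 2 w \left(2 + w\right)$ ($U{\left(w \right)} = \left(w + w\right) \left(w + 2\right) = 2 w \left(2 + w\right)$)
$L = 160$ ($L = 2 \left(\left(0 + 6\right) + 2\right) \left(2 + \left(\left(0 + 6\right) + 2\right)\right) = 2 \left(6 + 2\right) \left(2 + \left(6 + 2\right)\right) = 2 \cdot 8 \left(2 + 8\right) = 2 \cdot 8 \cdot 10 = 160$)
$s{\left(-1 \right)} - 102 L = \left(5 - 1\right) - 16320 = 4 - 16320 = -16316$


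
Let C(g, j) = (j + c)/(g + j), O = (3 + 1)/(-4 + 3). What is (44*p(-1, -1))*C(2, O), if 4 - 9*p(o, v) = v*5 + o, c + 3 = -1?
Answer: 1760/9 ≈ 195.56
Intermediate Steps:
O = -4 (O = 4/(-1) = 4*(-1) = -4)
c = -4 (c = -3 - 1 = -4)
p(o, v) = 4/9 - 5*v/9 - o/9 (p(o, v) = 4/9 - (v*5 + o)/9 = 4/9 - (5*v + o)/9 = 4/9 - (o + 5*v)/9 = 4/9 + (-5*v/9 - o/9) = 4/9 - 5*v/9 - o/9)
C(g, j) = (-4 + j)/(g + j) (C(g, j) = (j - 4)/(g + j) = (-4 + j)/(g + j))
(44*p(-1, -1))*C(2, O) = (44*(4/9 - 5/9*(-1) - ⅑*(-1)))*((-4 - 4)/(2 - 4)) = (44*(4/9 + 5/9 + ⅑))*(-8/(-2)) = (44*(10/9))*(-½*(-8)) = (440/9)*4 = 1760/9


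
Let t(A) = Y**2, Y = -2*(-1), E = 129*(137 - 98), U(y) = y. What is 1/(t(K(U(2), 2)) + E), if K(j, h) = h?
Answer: 1/5035 ≈ 0.00019861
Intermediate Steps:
E = 5031 (E = 129*39 = 5031)
Y = 2
t(A) = 4 (t(A) = 2**2 = 4)
1/(t(K(U(2), 2)) + E) = 1/(4 + 5031) = 1/5035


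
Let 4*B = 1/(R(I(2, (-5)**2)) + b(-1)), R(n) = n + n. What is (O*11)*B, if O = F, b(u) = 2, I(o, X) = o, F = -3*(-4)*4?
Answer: 22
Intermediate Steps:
F = 48 (F = 12*4 = 48)
O = 48
R(n) = 2*n
B = 1/24 (B = 1/(4*(2*2 + 2)) = 1/(4*(4 + 2)) = (1/4)/6 = (1/4)*(1/6) = 1/24 ≈ 0.041667)
(O*11)*B = (48*11)*(1/24) = 528*(1/24) = 22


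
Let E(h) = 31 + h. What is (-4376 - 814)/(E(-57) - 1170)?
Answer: 2595/598 ≈ 4.3395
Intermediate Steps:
(-4376 - 814)/(E(-57) - 1170) = (-4376 - 814)/((31 - 57) - 1170) = -5190/(-26 - 1170) = -5190/(-1196) = -5190*(-1/1196) = 2595/598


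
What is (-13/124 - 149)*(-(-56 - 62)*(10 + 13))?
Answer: -25089573/62 ≈ -4.0467e+5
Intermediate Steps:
(-13/124 - 149)*(-(-56 - 62)*(10 + 13)) = (-13*1/124 - 149)*(-(-118)*23) = (-13/124 - 149)*(-1*(-2714)) = -18489/124*2714 = -25089573/62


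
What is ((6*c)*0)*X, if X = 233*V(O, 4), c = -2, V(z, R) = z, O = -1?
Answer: 0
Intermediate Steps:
X = -233 (X = 233*(-1) = -233)
((6*c)*0)*X = ((6*(-2))*0)*(-233) = -12*0*(-233) = 0*(-233) = 0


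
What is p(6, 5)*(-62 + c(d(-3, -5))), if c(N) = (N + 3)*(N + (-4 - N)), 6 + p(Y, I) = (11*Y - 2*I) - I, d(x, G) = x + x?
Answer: -2250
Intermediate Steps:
d(x, G) = 2*x
p(Y, I) = -6 - 3*I + 11*Y (p(Y, I) = -6 + ((11*Y - 2*I) - I) = -6 + ((-2*I + 11*Y) - I) = -6 + (-3*I + 11*Y) = -6 - 3*I + 11*Y)
c(N) = -12 - 4*N (c(N) = (3 + N)*(-4) = -12 - 4*N)
p(6, 5)*(-62 + c(d(-3, -5))) = (-6 - 3*5 + 11*6)*(-62 + (-12 - 8*(-3))) = (-6 - 15 + 66)*(-62 + (-12 - 4*(-6))) = 45*(-62 + (-12 + 24)) = 45*(-62 + 12) = 45*(-50) = -2250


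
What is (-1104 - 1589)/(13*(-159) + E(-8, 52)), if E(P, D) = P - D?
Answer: 2693/2127 ≈ 1.2661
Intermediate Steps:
(-1104 - 1589)/(13*(-159) + E(-8, 52)) = (-1104 - 1589)/(13*(-159) + (-8 - 1*52)) = -2693/(-2067 + (-8 - 52)) = -2693/(-2067 - 60) = -2693/(-2127) = -2693*(-1/2127) = 2693/2127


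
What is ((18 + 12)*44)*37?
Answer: 48840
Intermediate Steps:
((18 + 12)*44)*37 = (30*44)*37 = 1320*37 = 48840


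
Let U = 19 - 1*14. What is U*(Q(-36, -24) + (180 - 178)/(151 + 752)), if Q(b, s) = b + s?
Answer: -270890/903 ≈ -299.99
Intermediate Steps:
U = 5 (U = 19 - 14 = 5)
U*(Q(-36, -24) + (180 - 178)/(151 + 752)) = 5*((-36 - 24) + (180 - 178)/(151 + 752)) = 5*(-60 + 2/903) = 5*(-54178/903) = -270890/903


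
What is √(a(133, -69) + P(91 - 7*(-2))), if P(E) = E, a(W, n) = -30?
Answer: 5*√3 ≈ 8.6602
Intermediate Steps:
√(a(133, -69) + P(91 - 7*(-2))) = √(-30 + (91 - 7*(-2))) = √(-30 + (91 - 1*(-14))) = √(-30 + (91 + 14)) = √(-30 + 105) = √75 = 5*√3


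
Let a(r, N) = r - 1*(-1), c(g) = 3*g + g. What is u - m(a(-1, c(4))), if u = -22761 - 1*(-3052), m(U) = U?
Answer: -19709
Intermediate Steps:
c(g) = 4*g
a(r, N) = 1 + r (a(r, N) = r + 1 = 1 + r)
u = -19709 (u = -22761 + 3052 = -19709)
u - m(a(-1, c(4))) = -19709 - (1 - 1) = -19709 - 1*0 = -19709 + 0 = -19709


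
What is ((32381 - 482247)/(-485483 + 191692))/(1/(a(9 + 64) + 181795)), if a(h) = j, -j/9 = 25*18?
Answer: 79961432170/293791 ≈ 2.7217e+5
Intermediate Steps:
j = -4050 (j = -225*18 = -9*450 = -4050)
a(h) = -4050
((32381 - 482247)/(-485483 + 191692))/(1/(a(9 + 64) + 181795)) = ((32381 - 482247)/(-485483 + 191692))/(1/(-4050 + 181795)) = (-449866/(-293791))/(1/177745) = (-449866*(-1/293791))/(1/177745) = (449866/293791)*177745 = 79961432170/293791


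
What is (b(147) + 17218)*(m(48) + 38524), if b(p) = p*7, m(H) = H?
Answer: 703823284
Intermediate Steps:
b(p) = 7*p
(b(147) + 17218)*(m(48) + 38524) = (7*147 + 17218)*(48 + 38524) = (1029 + 17218)*38572 = 18247*38572 = 703823284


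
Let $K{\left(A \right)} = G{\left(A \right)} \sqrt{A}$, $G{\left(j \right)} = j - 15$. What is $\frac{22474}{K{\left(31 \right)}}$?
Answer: $\frac{11237 \sqrt{31}}{248} \approx 252.28$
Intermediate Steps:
$G{\left(j \right)} = -15 + j$
$K{\left(A \right)} = \sqrt{A} \left(-15 + A\right)$ ($K{\left(A \right)} = \left(-15 + A\right) \sqrt{A} = \sqrt{A} \left(-15 + A\right)$)
$\frac{22474}{K{\left(31 \right)}} = \frac{22474}{\sqrt{31} \left(-15 + 31\right)} = \frac{22474}{\sqrt{31} \cdot 16} = \frac{22474}{16 \sqrt{31}} = 22474 \frac{\sqrt{31}}{496} = \frac{11237 \sqrt{31}}{248}$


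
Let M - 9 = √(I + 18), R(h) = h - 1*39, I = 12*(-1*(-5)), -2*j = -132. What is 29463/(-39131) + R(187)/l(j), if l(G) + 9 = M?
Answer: -29463/39131 + 74*√78/39 ≈ 16.005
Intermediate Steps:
j = 66 (j = -½*(-132) = 66)
I = 60 (I = 12*5 = 60)
R(h) = -39 + h (R(h) = h - 39 = -39 + h)
M = 9 + √78 (M = 9 + √(60 + 18) = 9 + √78 ≈ 17.832)
l(G) = √78 (l(G) = -9 + (9 + √78) = √78)
29463/(-39131) + R(187)/l(j) = 29463/(-39131) + (-39 + 187)/(√78) = 29463*(-1/39131) + 148*(√78/78) = -29463/39131 + 74*√78/39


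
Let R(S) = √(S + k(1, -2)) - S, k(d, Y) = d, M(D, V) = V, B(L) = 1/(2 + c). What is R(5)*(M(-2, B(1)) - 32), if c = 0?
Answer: 315/2 - 63*√6/2 ≈ 80.341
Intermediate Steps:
B(L) = ½ (B(L) = 1/(2 + 0) = 1/2 = ½)
R(S) = √(1 + S) - S (R(S) = √(S + 1) - S = √(1 + S) - S)
R(5)*(M(-2, B(1)) - 32) = (√(1 + 5) - 1*5)*(½ - 32) = (√6 - 5)*(-63/2) = (-5 + √6)*(-63/2) = 315/2 - 63*√6/2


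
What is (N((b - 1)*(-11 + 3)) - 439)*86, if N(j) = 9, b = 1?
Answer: -36980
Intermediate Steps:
(N((b - 1)*(-11 + 3)) - 439)*86 = (9 - 439)*86 = -430*86 = -36980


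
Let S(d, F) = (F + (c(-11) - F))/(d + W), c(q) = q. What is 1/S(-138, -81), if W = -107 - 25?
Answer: 270/11 ≈ 24.545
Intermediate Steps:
W = -132
S(d, F) = -11/(-132 + d) (S(d, F) = (F + (-11 - F))/(d - 132) = -11/(-132 + d))
1/S(-138, -81) = 1/(-11/(-132 - 138)) = 1/(-11/(-270)) = 1/(-11*(-1/270)) = 1/(11/270) = 270/11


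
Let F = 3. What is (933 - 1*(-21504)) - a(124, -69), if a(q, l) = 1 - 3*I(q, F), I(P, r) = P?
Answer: 22808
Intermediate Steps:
a(q, l) = 1 - 3*q
(933 - 1*(-21504)) - a(124, -69) = (933 - 1*(-21504)) - (1 - 3*124) = (933 + 21504) - (1 - 372) = 22437 - 1*(-371) = 22437 + 371 = 22808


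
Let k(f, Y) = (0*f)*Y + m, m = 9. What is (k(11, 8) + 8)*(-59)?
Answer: -1003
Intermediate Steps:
k(f, Y) = 9 (k(f, Y) = (0*f)*Y + 9 = 0*Y + 9 = 0 + 9 = 9)
(k(11, 8) + 8)*(-59) = (9 + 8)*(-59) = 17*(-59) = -1003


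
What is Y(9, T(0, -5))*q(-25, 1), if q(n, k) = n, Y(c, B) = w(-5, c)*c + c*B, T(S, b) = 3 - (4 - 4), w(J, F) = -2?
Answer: -225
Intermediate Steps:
T(S, b) = 3 (T(S, b) = 3 - 1*0 = 3 + 0 = 3)
Y(c, B) = -2*c + B*c (Y(c, B) = -2*c + c*B = -2*c + B*c)
Y(9, T(0, -5))*q(-25, 1) = (9*(-2 + 3))*(-25) = (9*1)*(-25) = 9*(-25) = -225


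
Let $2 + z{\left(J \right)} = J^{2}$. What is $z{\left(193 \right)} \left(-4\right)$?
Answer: $-148988$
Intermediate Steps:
$z{\left(J \right)} = -2 + J^{2}$
$z{\left(193 \right)} \left(-4\right) = \left(-2 + 193^{2}\right) \left(-4\right) = \left(-2 + 37249\right) \left(-4\right) = 37247 \left(-4\right) = -148988$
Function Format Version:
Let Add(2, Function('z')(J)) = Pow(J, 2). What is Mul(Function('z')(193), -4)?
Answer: -148988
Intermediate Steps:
Function('z')(J) = Add(-2, Pow(J, 2))
Mul(Function('z')(193), -4) = Mul(Add(-2, Pow(193, 2)), -4) = Mul(Add(-2, 37249), -4) = Mul(37247, -4) = -148988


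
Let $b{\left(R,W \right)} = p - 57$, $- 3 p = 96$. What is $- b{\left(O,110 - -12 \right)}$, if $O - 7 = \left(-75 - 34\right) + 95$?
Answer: $89$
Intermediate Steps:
$p = -32$ ($p = \left(- \frac{1}{3}\right) 96 = -32$)
$O = -7$ ($O = 7 + \left(\left(-75 - 34\right) + 95\right) = 7 + \left(-109 + 95\right) = 7 - 14 = -7$)
$b{\left(R,W \right)} = -89$ ($b{\left(R,W \right)} = -32 - 57 = -89$)
$- b{\left(O,110 - -12 \right)} = \left(-1\right) \left(-89\right) = 89$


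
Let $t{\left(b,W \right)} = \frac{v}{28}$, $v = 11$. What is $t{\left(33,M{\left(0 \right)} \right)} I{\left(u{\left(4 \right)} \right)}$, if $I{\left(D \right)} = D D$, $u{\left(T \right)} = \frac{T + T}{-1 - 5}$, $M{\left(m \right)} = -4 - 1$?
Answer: $\frac{44}{63} \approx 0.69841$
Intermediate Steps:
$M{\left(m \right)} = -5$ ($M{\left(m \right)} = -4 - 1 = -5$)
$u{\left(T \right)} = - \frac{T}{3}$ ($u{\left(T \right)} = \frac{2 T}{-6} = 2 T \left(- \frac{1}{6}\right) = - \frac{T}{3}$)
$t{\left(b,W \right)} = \frac{11}{28}$
$I{\left(D \right)} = D^{2}$
$t{\left(33,M{\left(0 \right)} \right)} I{\left(u{\left(4 \right)} \right)} = \frac{11 \left(\left(- \frac{1}{3}\right) 4\right)^{2}}{28} = \frac{11 \left(- \frac{4}{3}\right)^{2}}{28} = \frac{11}{28} \cdot \frac{16}{9} = \frac{44}{63}$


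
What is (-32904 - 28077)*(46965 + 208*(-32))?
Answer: -2458083129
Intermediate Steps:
(-32904 - 28077)*(46965 + 208*(-32)) = -60981*(46965 - 6656) = -60981*40309 = -2458083129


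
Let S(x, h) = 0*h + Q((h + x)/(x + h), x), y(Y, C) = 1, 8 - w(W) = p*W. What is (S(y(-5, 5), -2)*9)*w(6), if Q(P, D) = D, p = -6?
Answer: 396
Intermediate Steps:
w(W) = 8 + 6*W (w(W) = 8 - (-6)*W = 8 + 6*W)
S(x, h) = x (S(x, h) = 0*h + x = 0 + x = x)
(S(y(-5, 5), -2)*9)*w(6) = (1*9)*(8 + 6*6) = 9*(8 + 36) = 9*44 = 396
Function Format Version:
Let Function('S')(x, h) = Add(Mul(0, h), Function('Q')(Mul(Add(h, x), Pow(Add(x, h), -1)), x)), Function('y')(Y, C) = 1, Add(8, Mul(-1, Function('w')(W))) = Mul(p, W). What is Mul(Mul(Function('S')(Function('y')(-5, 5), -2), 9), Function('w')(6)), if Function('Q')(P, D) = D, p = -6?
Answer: 396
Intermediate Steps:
Function('w')(W) = Add(8, Mul(6, W)) (Function('w')(W) = Add(8, Mul(-1, Mul(-6, W))) = Add(8, Mul(6, W)))
Function('S')(x, h) = x (Function('S')(x, h) = Add(Mul(0, h), x) = Add(0, x) = x)
Mul(Mul(Function('S')(Function('y')(-5, 5), -2), 9), Function('w')(6)) = Mul(Mul(1, 9), Add(8, Mul(6, 6))) = Mul(9, Add(8, 36)) = Mul(9, 44) = 396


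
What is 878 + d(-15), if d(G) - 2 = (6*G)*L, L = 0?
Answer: 880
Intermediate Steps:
d(G) = 2 (d(G) = 2 + (6*G)*0 = 2 + 0 = 2)
878 + d(-15) = 878 + 2 = 880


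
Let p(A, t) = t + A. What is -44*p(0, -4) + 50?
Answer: 226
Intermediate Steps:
p(A, t) = A + t
-44*p(0, -4) + 50 = -44*(0 - 4) + 50 = -44*(-4) + 50 = 176 + 50 = 226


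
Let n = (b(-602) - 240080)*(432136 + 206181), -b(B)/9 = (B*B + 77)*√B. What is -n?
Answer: 153247145360 + 2082400060293*I*√602 ≈ 1.5325e+11 + 5.1093e+13*I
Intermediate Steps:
b(B) = -9*√B*(77 + B²) (b(B) = -9*(B*B + 77)*√B = -9*(B² + 77)*√B = -9*(77 + B²)*√B = -9*√B*(77 + B²))
n = -153247145360 - 2082400060293*I*√602 (n = (9*√(-602)*(-77 - 1*(-602)²) - 240080)*(432136 + 206181) = (9*(I*√602)*(-77 - 1*362404) - 240080)*638317 = (9*(I*√602)*(-77 - 362404) - 240080)*638317 = (9*(I*√602)*(-362481) - 240080)*638317 = (-3262329*I*√602 - 240080)*638317 = (-240080 - 3262329*I*√602)*638317 = -153247145360 - 2082400060293*I*√602 ≈ -1.5325e+11 - 5.1093e+13*I)
-n = -(-153247145360 - 2082400060293*I*√602) = 153247145360 + 2082400060293*I*√602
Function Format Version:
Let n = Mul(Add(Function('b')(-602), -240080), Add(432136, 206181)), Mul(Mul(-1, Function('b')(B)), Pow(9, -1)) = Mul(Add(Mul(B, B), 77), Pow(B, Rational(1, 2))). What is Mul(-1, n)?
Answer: Add(153247145360, Mul(2082400060293, I, Pow(602, Rational(1, 2)))) ≈ Add(1.5325e+11, Mul(5.1093e+13, I))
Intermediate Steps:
Function('b')(B) = Mul(-9, Pow(B, Rational(1, 2)), Add(77, Pow(B, 2))) (Function('b')(B) = Mul(-9, Mul(Add(Mul(B, B), 77), Pow(B, Rational(1, 2)))) = Mul(-9, Mul(Add(Pow(B, 2), 77), Pow(B, Rational(1, 2)))) = Mul(-9, Mul(Add(77, Pow(B, 2)), Pow(B, Rational(1, 2)))) = Mul(-9, Mul(Pow(B, Rational(1, 2)), Add(77, Pow(B, 2)))) = Mul(-9, Pow(B, Rational(1, 2)), Add(77, Pow(B, 2))))
n = Add(-153247145360, Mul(-2082400060293, I, Pow(602, Rational(1, 2)))) (n = Mul(Add(Mul(9, Pow(-602, Rational(1, 2)), Add(-77, Mul(-1, Pow(-602, 2)))), -240080), Add(432136, 206181)) = Mul(Add(Mul(9, Mul(I, Pow(602, Rational(1, 2))), Add(-77, Mul(-1, 362404))), -240080), 638317) = Mul(Add(Mul(9, Mul(I, Pow(602, Rational(1, 2))), Add(-77, -362404)), -240080), 638317) = Mul(Add(Mul(9, Mul(I, Pow(602, Rational(1, 2))), -362481), -240080), 638317) = Mul(Add(Mul(-3262329, I, Pow(602, Rational(1, 2))), -240080), 638317) = Mul(Add(-240080, Mul(-3262329, I, Pow(602, Rational(1, 2)))), 638317) = Add(-153247145360, Mul(-2082400060293, I, Pow(602, Rational(1, 2)))) ≈ Add(-1.5325e+11, Mul(-5.1093e+13, I)))
Mul(-1, n) = Mul(-1, Add(-153247145360, Mul(-2082400060293, I, Pow(602, Rational(1, 2))))) = Add(153247145360, Mul(2082400060293, I, Pow(602, Rational(1, 2))))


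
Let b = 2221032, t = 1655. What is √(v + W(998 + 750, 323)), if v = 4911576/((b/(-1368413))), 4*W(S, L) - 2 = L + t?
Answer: 2*I*√6477976297042459/92543 ≈ 1739.4*I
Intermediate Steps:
W(S, L) = 1657/4 + L/4 (W(S, L) = ½ + (L + 1655)/4 = ½ + (1655 + L)/4 = ½ + (1655/4 + L/4) = 1657/4 + L/4)
v = -280044352037/92543 (v = 4911576/((2221032/(-1368413))) = 4911576/((2221032*(-1/1368413))) = 4911576/(-2221032/1368413) = 4911576*(-1368413/2221032) = -280044352037/92543 ≈ -3.0261e+6)
√(v + W(998 + 750, 323)) = √(-280044352037/92543 + (1657/4 + (¼)*323)) = √(-280044352037/92543 + (1657/4 + 323/4)) = √(-280044352037/92543 + 495) = √(-279998543252/92543) = 2*I*√6477976297042459/92543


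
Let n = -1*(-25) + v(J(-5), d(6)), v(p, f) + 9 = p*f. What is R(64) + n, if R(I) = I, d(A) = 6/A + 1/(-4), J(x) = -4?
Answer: 77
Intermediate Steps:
d(A) = -¼ + 6/A (d(A) = 6/A + 1*(-¼) = 6/A - ¼ = -¼ + 6/A)
v(p, f) = -9 + f*p (v(p, f) = -9 + p*f = -9 + f*p)
n = 13 (n = -1*(-25) + (-9 + ((¼)*(24 - 1*6)/6)*(-4)) = 25 + (-9 + ((¼)*(⅙)*(24 - 6))*(-4)) = 25 + (-9 + ((¼)*(⅙)*18)*(-4)) = 25 + (-9 + (¾)*(-4)) = 25 + (-9 - 3) = 25 - 12 = 13)
R(64) + n = 64 + 13 = 77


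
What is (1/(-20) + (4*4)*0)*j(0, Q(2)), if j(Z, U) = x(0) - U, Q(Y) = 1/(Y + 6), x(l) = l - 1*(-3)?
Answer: -23/160 ≈ -0.14375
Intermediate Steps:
x(l) = 3 + l (x(l) = l + 3 = 3 + l)
Q(Y) = 1/(6 + Y)
j(Z, U) = 3 - U (j(Z, U) = (3 + 0) - U = 3 - U)
(1/(-20) + (4*4)*0)*j(0, Q(2)) = (1/(-20) + (4*4)*0)*(3 - 1/(6 + 2)) = (-1/20 + 16*0)*(3 - 1/8) = (-1/20 + 0)*(3 - 1*1/8) = -(3 - 1/8)/20 = -1/20*23/8 = -23/160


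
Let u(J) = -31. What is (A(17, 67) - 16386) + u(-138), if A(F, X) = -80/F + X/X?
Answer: -279152/17 ≈ -16421.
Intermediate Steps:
A(F, X) = 1 - 80/F (A(F, X) = -80/F + 1 = 1 - 80/F)
(A(17, 67) - 16386) + u(-138) = ((-80 + 17)/17 - 16386) - 31 = ((1/17)*(-63) - 16386) - 31 = (-63/17 - 16386) - 31 = -278625/17 - 31 = -279152/17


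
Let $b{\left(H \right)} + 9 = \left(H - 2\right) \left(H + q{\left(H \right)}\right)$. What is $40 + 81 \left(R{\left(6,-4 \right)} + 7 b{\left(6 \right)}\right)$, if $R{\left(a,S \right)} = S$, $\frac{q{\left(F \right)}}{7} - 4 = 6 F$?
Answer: $643261$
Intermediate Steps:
$q{\left(F \right)} = 28 + 42 F$ ($q{\left(F \right)} = 28 + 7 \cdot 6 F = 28 + 42 F$)
$b{\left(H \right)} = -9 + \left(-2 + H\right) \left(28 + 43 H\right)$ ($b{\left(H \right)} = -9 + \left(H - 2\right) \left(H + \left(28 + 42 H\right)\right) = -9 + \left(-2 + H\right) \left(28 + 43 H\right)$)
$40 + 81 \left(R{\left(6,-4 \right)} + 7 b{\left(6 \right)}\right) = 40 + 81 \left(-4 + 7 \left(-65 - 348 + 43 \cdot 6^{2}\right)\right) = 40 + 81 \left(-4 + 7 \left(-65 - 348 + 43 \cdot 36\right)\right) = 40 + 81 \left(-4 + 7 \left(-65 - 348 + 1548\right)\right) = 40 + 81 \left(-4 + 7 \cdot 1135\right) = 40 + 81 \left(-4 + 7945\right) = 40 + 81 \cdot 7941 = 40 + 643221 = 643261$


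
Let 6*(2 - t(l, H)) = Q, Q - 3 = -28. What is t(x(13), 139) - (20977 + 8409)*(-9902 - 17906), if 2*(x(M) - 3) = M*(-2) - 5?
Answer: 4902995365/6 ≈ 8.1717e+8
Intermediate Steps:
Q = -25 (Q = 3 - 28 = -25)
x(M) = 1/2 - M (x(M) = 3 + (M*(-2) - 5)/2 = 3 + (-2*M - 5)/2 = 3 + (-5 - 2*M)/2 = 3 + (-5/2 - M) = 1/2 - M)
t(l, H) = 37/6 (t(l, H) = 2 - 1/6*(-25) = 2 + 25/6 = 37/6)
t(x(13), 139) - (20977 + 8409)*(-9902 - 17906) = 37/6 - (20977 + 8409)*(-9902 - 17906) = 37/6 - 29386*(-27808) = 37/6 - 1*(-817165888) = 37/6 + 817165888 = 4902995365/6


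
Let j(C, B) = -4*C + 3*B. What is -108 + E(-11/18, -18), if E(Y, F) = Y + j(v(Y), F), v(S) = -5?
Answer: -2567/18 ≈ -142.61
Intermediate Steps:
E(Y, F) = 20 + Y + 3*F (E(Y, F) = Y + (-4*(-5) + 3*F) = Y + (20 + 3*F) = 20 + Y + 3*F)
-108 + E(-11/18, -18) = -108 + (20 - 11/18 + 3*(-18)) = -108 + (20 - 11*1/18 - 54) = -108 + (20 - 11/18 - 54) = -108 - 623/18 = -2567/18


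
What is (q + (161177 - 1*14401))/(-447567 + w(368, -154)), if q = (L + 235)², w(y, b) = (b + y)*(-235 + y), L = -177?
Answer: -30028/83821 ≈ -0.35824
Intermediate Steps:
w(y, b) = (-235 + y)*(b + y)
q = 3364 (q = (-177 + 235)² = 58² = 3364)
(q + (161177 - 1*14401))/(-447567 + w(368, -154)) = (3364 + (161177 - 1*14401))/(-447567 + (368² - 235*(-154) - 235*368 - 154*368)) = (3364 + (161177 - 14401))/(-447567 + (135424 + 36190 - 86480 - 56672)) = (3364 + 146776)/(-447567 + 28462) = 150140/(-419105) = 150140*(-1/419105) = -30028/83821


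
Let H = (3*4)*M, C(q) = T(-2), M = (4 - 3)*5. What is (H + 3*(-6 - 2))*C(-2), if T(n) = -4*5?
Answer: -720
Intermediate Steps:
T(n) = -20
M = 5 (M = 1*5 = 5)
C(q) = -20
H = 60 (H = (3*4)*5 = 12*5 = 60)
(H + 3*(-6 - 2))*C(-2) = (60 + 3*(-6 - 2))*(-20) = (60 + 3*(-8))*(-20) = (60 - 24)*(-20) = 36*(-20) = -720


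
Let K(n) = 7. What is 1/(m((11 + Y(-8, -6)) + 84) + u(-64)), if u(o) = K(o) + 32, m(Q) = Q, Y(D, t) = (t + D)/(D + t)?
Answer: 1/135 ≈ 0.0074074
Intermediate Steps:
Y(D, t) = 1 (Y(D, t) = (D + t)/(D + t) = 1)
u(o) = 39 (u(o) = 7 + 32 = 39)
1/(m((11 + Y(-8, -6)) + 84) + u(-64)) = 1/(((11 + 1) + 84) + 39) = 1/((12 + 84) + 39) = 1/(96 + 39) = 1/135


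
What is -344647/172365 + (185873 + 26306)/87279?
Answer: 721309758/1671538315 ≈ 0.43152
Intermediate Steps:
-344647/172365 + (185873 + 26306)/87279 = -344647*1/172365 + 212179*(1/87279) = -344647/172365 + 212179/87279 = 721309758/1671538315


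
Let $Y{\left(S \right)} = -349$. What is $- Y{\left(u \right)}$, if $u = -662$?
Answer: $349$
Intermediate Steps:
$- Y{\left(u \right)} = \left(-1\right) \left(-349\right) = 349$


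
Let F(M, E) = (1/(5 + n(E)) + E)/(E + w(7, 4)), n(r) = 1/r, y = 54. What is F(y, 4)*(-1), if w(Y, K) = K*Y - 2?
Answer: -44/315 ≈ -0.13968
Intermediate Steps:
w(Y, K) = -2 + K*Y
F(M, E) = (E + 1/(5 + 1/E))/(26 + E) (F(M, E) = (1/(5 + 1/E) + E)/(E + (-2 + 4*7)) = (E + 1/(5 + 1/E))/(E + (-2 + 28)) = (E + 1/(5 + 1/E))/(E + 26) = (E + 1/(5 + 1/E))/(26 + E))
F(y, 4)*(-1) = (4*(2 + 5*4)/(26 + 4*(131 + 5*4)))*(-1) = (4*(2 + 20)/(26 + 4*(131 + 20)))*(-1) = (4*22/(26 + 4*151))*(-1) = (4*22/(26 + 604))*(-1) = (4*22/630)*(-1) = (4*(1/630)*22)*(-1) = (44/315)*(-1) = -44/315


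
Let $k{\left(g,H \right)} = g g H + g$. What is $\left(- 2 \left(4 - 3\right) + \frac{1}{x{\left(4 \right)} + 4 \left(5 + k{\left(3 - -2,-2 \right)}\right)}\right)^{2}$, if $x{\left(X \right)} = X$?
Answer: $\frac{97969}{24336} \approx 4.0257$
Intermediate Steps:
$k{\left(g,H \right)} = g + H g^{2}$ ($k{\left(g,H \right)} = g^{2} H + g = H g^{2} + g = g + H g^{2}$)
$\left(- 2 \left(4 - 3\right) + \frac{1}{x{\left(4 \right)} + 4 \left(5 + k{\left(3 - -2,-2 \right)}\right)}\right)^{2} = \left(- 2 \left(4 - 3\right) + \frac{1}{4 + 4 \left(5 + \left(3 - -2\right) \left(1 - 2 \left(3 - -2\right)\right)\right)}\right)^{2} = \left(\left(-2\right) 1 + \frac{1}{4 + 4 \left(5 + \left(3 + 2\right) \left(1 - 2 \left(3 + 2\right)\right)\right)}\right)^{2} = \left(-2 + \frac{1}{4 + 4 \left(5 + 5 \left(1 - 10\right)\right)}\right)^{2} = \left(-2 + \frac{1}{4 + 4 \left(5 + 5 \left(-9\right)\right)}\right)^{2} = \left(-2 + \frac{1}{4 + 4 \left(5 - 45\right)}\right)^{2} = \left(-2 + \frac{1}{4 + 4 \left(-40\right)}\right)^{2} = \left(-2 + \frac{1}{4 - 160}\right)^{2} = \left(-2 + \frac{1}{-156}\right)^{2} = \left(-2 - \frac{1}{156}\right)^{2} = \left(- \frac{313}{156}\right)^{2} = \frac{97969}{24336}$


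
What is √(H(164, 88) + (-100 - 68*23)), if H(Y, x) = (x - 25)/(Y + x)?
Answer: 11*I*√55/2 ≈ 40.789*I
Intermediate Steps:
H(Y, x) = (-25 + x)/(Y + x)
√(H(164, 88) + (-100 - 68*23)) = √((-25 + 88)/(164 + 88) + (-100 - 68*23)) = √(63/252 + (-100 - 1564)) = √((1/252)*63 - 1664) = √(¼ - 1664) = √(-6655/4) = 11*I*√55/2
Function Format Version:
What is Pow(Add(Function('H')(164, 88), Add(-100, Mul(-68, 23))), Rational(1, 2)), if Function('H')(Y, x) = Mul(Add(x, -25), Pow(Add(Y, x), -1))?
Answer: Mul(Rational(11, 2), I, Pow(55, Rational(1, 2))) ≈ Mul(40.789, I)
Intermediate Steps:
Function('H')(Y, x) = Mul(Pow(Add(Y, x), -1), Add(-25, x)) (Function('H')(Y, x) = Mul(Add(-25, x), Pow(Add(Y, x), -1)) = Mul(Pow(Add(Y, x), -1), Add(-25, x)))
Pow(Add(Function('H')(164, 88), Add(-100, Mul(-68, 23))), Rational(1, 2)) = Pow(Add(Mul(Pow(Add(164, 88), -1), Add(-25, 88)), Add(-100, Mul(-68, 23))), Rational(1, 2)) = Pow(Add(Mul(Pow(252, -1), 63), Add(-100, -1564)), Rational(1, 2)) = Pow(Add(Mul(Rational(1, 252), 63), -1664), Rational(1, 2)) = Pow(Add(Rational(1, 4), -1664), Rational(1, 2)) = Pow(Rational(-6655, 4), Rational(1, 2)) = Mul(Rational(11, 2), I, Pow(55, Rational(1, 2)))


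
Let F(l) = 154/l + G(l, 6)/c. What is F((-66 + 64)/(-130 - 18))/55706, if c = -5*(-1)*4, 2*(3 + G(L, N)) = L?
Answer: 33731717/164889760 ≈ 0.20457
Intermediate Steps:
G(L, N) = -3 + L/2
c = 20 (c = 5*4 = 20)
F(l) = -3/20 + 154/l + l/40 (F(l) = 154/l + (-3 + l/2)/20 = 154/l + (-3 + l/2)*(1/20) = 154/l + (-3/20 + l/40) = -3/20 + 154/l + l/40)
F((-66 + 64)/(-130 - 18))/55706 = ((6160 + ((-66 + 64)/(-130 - 18))*(-6 + (-66 + 64)/(-130 - 18)))/(40*(((-66 + 64)/(-130 - 18)))))/55706 = ((6160 + (-2/(-148))*(-6 - 2/(-148)))/(40*((-2/(-148)))))*(1/55706) = ((6160 + (-2*(-1/148))*(-6 - 2*(-1/148)))/(40*((-2*(-1/148)))))*(1/55706) = ((6160 + (-6 + 1/74)/74)/(40*(1/74)))*(1/55706) = ((1/40)*74*(6160 + (1/74)*(-443/74)))*(1/55706) = ((1/40)*74*(6160 - 443/5476))*(1/55706) = ((1/40)*74*(33731717/5476))*(1/55706) = (33731717/2960)*(1/55706) = 33731717/164889760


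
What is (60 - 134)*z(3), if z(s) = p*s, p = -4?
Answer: 888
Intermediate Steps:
z(s) = -4*s
(60 - 134)*z(3) = (60 - 134)*(-4*3) = -74*(-12) = 888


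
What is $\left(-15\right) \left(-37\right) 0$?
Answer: $0$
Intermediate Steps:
$\left(-15\right) \left(-37\right) 0 = 555 \cdot 0 = 0$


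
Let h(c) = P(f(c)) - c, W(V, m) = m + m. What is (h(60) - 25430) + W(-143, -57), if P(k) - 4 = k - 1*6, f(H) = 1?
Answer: -25605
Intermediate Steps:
W(V, m) = 2*m
P(k) = -2 + k (P(k) = 4 + (k - 1*6) = 4 + (k - 6) = 4 + (-6 + k) = -2 + k)
h(c) = -1 - c (h(c) = (-2 + 1) - c = -1 - c)
(h(60) - 25430) + W(-143, -57) = ((-1 - 1*60) - 25430) + 2*(-57) = ((-1 - 60) - 25430) - 114 = (-61 - 25430) - 114 = -25491 - 114 = -25605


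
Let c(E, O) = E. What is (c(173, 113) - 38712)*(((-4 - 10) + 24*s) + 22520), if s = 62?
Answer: -924704766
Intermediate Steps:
(c(173, 113) - 38712)*(((-4 - 10) + 24*s) + 22520) = (173 - 38712)*(((-4 - 10) + 24*62) + 22520) = -38539*((-14 + 1488) + 22520) = -38539*(1474 + 22520) = -38539*23994 = -924704766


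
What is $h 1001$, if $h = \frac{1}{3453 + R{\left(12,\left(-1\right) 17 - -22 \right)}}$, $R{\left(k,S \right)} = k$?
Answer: $\frac{13}{45} \approx 0.28889$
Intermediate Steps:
$h = \frac{1}{3465}$ ($h = \frac{1}{3453 + 12} = \frac{1}{3465} \approx 0.0002886$)
$h 1001 = \frac{1}{3465} \cdot 1001 = \frac{13}{45}$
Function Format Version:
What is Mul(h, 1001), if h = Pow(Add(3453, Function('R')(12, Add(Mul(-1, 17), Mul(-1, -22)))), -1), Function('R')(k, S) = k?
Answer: Rational(13, 45) ≈ 0.28889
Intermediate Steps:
h = Rational(1, 3465) (h = Pow(Add(3453, 12), -1) = Pow(3465, -1) = Rational(1, 3465) ≈ 0.00028860)
Mul(h, 1001) = Mul(Rational(1, 3465), 1001) = Rational(13, 45)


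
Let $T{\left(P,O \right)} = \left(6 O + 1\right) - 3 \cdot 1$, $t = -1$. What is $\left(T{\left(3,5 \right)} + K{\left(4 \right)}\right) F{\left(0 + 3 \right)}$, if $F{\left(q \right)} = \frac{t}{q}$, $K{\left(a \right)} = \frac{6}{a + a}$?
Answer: $- \frac{115}{12} \approx -9.5833$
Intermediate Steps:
$K{\left(a \right)} = \frac{3}{a}$ ($K{\left(a \right)} = \frac{6}{2 a} = 6 \frac{1}{2 a} = \frac{3}{a}$)
$T{\left(P,O \right)} = -2 + 6 O$ ($T{\left(P,O \right)} = \left(1 + 6 O\right) - 3 = -2 + 6 O$)
$F{\left(q \right)} = - \frac{1}{q}$
$\left(T{\left(3,5 \right)} + K{\left(4 \right)}\right) F{\left(0 + 3 \right)} = \left(\left(-2 + 6 \cdot 5\right) + \frac{3}{4}\right) \left(- \frac{1}{0 + 3}\right) = \left(\left(-2 + 30\right) + 3 \cdot \frac{1}{4}\right) \left(- \frac{1}{3}\right) = \left(28 + \frac{3}{4}\right) \left(\left(-1\right) \frac{1}{3}\right) = \frac{115}{4} \left(- \frac{1}{3}\right) = - \frac{115}{12}$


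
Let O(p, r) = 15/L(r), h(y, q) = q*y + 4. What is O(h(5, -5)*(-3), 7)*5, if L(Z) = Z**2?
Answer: 75/49 ≈ 1.5306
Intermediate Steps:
h(y, q) = 4 + q*y
O(p, r) = 15/r**2 (O(p, r) = 15/(r**2) = 15/r**2)
O(h(5, -5)*(-3), 7)*5 = (15/7**2)*5 = (15*(1/49))*5 = (15/49)*5 = 75/49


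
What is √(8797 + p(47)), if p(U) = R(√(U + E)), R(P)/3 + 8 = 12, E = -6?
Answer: √8809 ≈ 93.856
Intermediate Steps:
R(P) = 12 (R(P) = -24 + 3*12 = -24 + 36 = 12)
p(U) = 12
√(8797 + p(47)) = √(8797 + 12) = √8809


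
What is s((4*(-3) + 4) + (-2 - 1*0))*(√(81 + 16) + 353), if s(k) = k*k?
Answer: 35300 + 100*√97 ≈ 36285.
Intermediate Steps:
s(k) = k²
s((4*(-3) + 4) + (-2 - 1*0))*(√(81 + 16) + 353) = ((4*(-3) + 4) + (-2 - 1*0))²*(√(81 + 16) + 353) = ((-12 + 4) + (-2 + 0))²*(√97 + 353) = (-8 - 2)²*(353 + √97) = (-10)²*(353 + √97) = 100*(353 + √97) = 35300 + 100*√97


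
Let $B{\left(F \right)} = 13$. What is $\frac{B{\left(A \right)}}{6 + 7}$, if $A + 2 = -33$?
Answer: $1$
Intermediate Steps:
$A = -35$ ($A = -2 - 33 = -35$)
$\frac{B{\left(A \right)}}{6 + 7} = \frac{13}{6 + 7} = \frac{13}{13} = 13 \cdot \frac{1}{13} = 1$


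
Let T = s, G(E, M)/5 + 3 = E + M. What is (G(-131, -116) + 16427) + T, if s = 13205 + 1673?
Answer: 30055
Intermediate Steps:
G(E, M) = -15 + 5*E + 5*M (G(E, M) = -15 + 5*(E + M) = -15 + (5*E + 5*M) = -15 + 5*E + 5*M)
s = 14878
T = 14878
(G(-131, -116) + 16427) + T = ((-15 + 5*(-131) + 5*(-116)) + 16427) + 14878 = ((-15 - 655 - 580) + 16427) + 14878 = (-1250 + 16427) + 14878 = 15177 + 14878 = 30055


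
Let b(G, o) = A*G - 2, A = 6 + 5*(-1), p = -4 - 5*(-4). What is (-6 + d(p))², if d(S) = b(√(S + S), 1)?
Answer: 96 - 64*√2 ≈ 5.4903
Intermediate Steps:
p = 16 (p = -4 + 20 = 16)
A = 1 (A = 6 - 5 = 1)
b(G, o) = -2 + G (b(G, o) = 1*G - 2 = G - 2 = -2 + G)
d(S) = -2 + √2*√S (d(S) = -2 + √(S + S) = -2 + √(2*S) = -2 + √2*√S)
(-6 + d(p))² = (-6 + (-2 + √2*√16))² = (-6 + (-2 + √2*4))² = (-6 + (-2 + 4*√2))² = (-8 + 4*√2)²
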